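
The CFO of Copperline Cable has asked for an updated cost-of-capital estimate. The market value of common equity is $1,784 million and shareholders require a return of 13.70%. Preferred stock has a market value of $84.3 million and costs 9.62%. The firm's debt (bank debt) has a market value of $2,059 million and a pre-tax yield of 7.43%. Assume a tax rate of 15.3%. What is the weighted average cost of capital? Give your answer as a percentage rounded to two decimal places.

9.73%

Total capital V = 1784 + 84.3 + 2059 = 3927.3.
Equity: weight = 1784/3927.3 = 0.4543; cost = 13.7%.
Preferred: weight = 84.3/3927.3 = 0.0215; cost = 9.62%.
Bank debt: weight = 2059/3927.3 = 0.5243; after-tax cost = 7.43% × (1 − 15.3%) = 6.2932%.
WACC = 0.4543 × 13.7000% + 0.0215 × 9.6200% + 0.5243 × 6.2932% = 9.7292%.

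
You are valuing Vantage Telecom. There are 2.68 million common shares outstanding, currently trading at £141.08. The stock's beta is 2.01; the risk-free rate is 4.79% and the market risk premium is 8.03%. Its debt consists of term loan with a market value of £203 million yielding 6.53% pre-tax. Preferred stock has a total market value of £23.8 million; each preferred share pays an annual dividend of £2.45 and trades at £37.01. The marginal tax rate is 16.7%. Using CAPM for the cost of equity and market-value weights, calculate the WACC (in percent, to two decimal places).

15.17%

Cost of equity via CAPM: Re = 4.79% + 2.01 × 8.03% = 20.9303%.
Cost of preferred: Rp = 2.45 / 37.01 = 6.6198%.
Market value of equity E = 141.08 × 2.68m = 378.0944m.
Total capital V = 378.0944 + 23.8 + 203 = 604.8944.
Equity: weight = 378.0944/604.8944 = 0.6251; cost = 20.9303%.
Preferred: weight = 23.8/604.8944 = 0.0393; cost = 6.6198%.
Term loan: weight = 203/604.8944 = 0.3356; after-tax cost = 6.53% × (1 − 16.7%) = 5.4395%.
WACC = 0.6251 × 20.9303% + 0.0393 × 6.6198% + 0.3356 × 5.4395% = 15.1686%.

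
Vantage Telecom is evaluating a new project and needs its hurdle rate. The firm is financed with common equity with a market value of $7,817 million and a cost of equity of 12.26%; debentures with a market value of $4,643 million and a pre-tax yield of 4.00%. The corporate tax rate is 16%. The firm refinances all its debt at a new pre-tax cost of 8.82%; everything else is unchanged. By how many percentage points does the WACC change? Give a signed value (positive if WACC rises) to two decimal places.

+1.51 pp

Current WACC:
Total capital V = 7817 + 4643 = 12460.
Equity: weight = 7817/12460 = 0.6274; cost = 12.26%.
Debentures: weight = 4643/12460 = 0.3726; after-tax cost = 4% × (1 − 16%) = 3.3600%.
WACC = 0.6274 × 12.2600% + 0.3726 × 3.3600% = 8.9436%.
After the change:
Total capital V = 7817 + 4643 = 12460.
Equity: weight = 7817/12460 = 0.6274; cost = 12.26%.
Debentures: weight = 4643/12460 = 0.3726; after-tax cost = 8.82% × (1 − 16%) = 7.4088%.
WACC = 0.6274 × 12.2600% + 0.3726 × 7.4088% = 10.4523%.
Change in WACC = 10.4523% − 8.9436% = 1.5087 pp.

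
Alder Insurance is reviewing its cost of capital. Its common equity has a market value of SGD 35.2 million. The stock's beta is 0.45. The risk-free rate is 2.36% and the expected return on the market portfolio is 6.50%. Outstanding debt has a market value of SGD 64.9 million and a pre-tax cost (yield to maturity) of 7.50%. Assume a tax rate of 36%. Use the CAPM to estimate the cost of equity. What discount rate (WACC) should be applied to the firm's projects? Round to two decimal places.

Market risk premium = 6.5% − 2.36% = 4.14%.
Cost of equity via CAPM: Re = 2.36% + 0.45 × 4.14% = 4.2230%.
Total capital V = 35.2 + 64.9 = 100.1.
Equity: weight = 35.2/100.1 = 0.3516; cost = 4.223%.
Debt: weight = 64.9/100.1 = 0.6484; after-tax cost = 7.5% × (1 − 36%) = 4.8000%.
WACC = 0.3516 × 4.2230% + 0.6484 × 4.8000% = 4.5971%.

4.60%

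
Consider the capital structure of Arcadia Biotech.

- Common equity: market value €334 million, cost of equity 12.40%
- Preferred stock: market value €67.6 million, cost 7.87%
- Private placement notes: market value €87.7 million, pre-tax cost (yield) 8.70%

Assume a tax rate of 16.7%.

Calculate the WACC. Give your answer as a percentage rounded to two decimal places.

10.85%

Total capital V = 334 + 67.6 + 87.7 = 489.3.
Equity: weight = 334/489.3 = 0.6826; cost = 12.4%.
Preferred: weight = 67.6/489.3 = 0.1382; cost = 7.87%.
Private placement notes: weight = 87.7/489.3 = 0.1792; after-tax cost = 8.7% × (1 − 16.7%) = 7.2471%.
WACC = 0.6826 × 12.4000% + 0.1382 × 7.8700% + 0.1792 × 7.2471% = 10.8506%.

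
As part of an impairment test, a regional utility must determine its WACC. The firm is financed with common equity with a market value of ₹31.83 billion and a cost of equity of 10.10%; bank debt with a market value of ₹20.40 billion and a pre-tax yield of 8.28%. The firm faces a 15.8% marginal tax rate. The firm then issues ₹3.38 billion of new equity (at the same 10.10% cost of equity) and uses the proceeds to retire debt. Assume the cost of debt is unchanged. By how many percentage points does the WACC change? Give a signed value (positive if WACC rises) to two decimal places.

Current WACC:
Total capital V = 31.83 + 20.4 = 52.23.
Equity: weight = 31.83/52.23 = 0.6094; cost = 10.1%.
Bank debt: weight = 20.4/52.23 = 0.3906; after-tax cost = 8.28% × (1 − 15.8%) = 6.9718%.
WACC = 0.6094 × 10.1000% + 0.3906 × 6.9718% = 8.8782%.
After the change:
Total capital V = 35.21 + 17.02 = 52.23.
Equity: weight = 35.21/52.23 = 0.6741; cost = 10.1%.
Bank debt: weight = 17.02/52.23 = 0.3259; after-tax cost = 8.28% × (1 − 15.8%) = 6.9718%.
WACC = 0.6741 × 10.1000% + 0.3259 × 6.9718% = 9.0806%.
Change in WACC = 9.0806% − 8.8782% = 0.2024 pp.

+0.20 pp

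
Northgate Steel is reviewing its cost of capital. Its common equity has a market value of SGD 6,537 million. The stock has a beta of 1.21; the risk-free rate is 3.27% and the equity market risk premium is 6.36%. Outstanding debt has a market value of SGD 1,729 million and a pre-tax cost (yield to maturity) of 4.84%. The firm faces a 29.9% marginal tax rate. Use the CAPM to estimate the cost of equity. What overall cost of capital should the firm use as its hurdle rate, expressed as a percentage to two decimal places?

9.38%

Cost of equity via CAPM: Re = 3.27% + 1.21 × 6.36% = 10.9656%.
Total capital V = 6537 + 1729 = 8266.
Equity: weight = 6537/8266 = 0.7908; cost = 10.9656%.
Debt: weight = 1729/8266 = 0.2092; after-tax cost = 4.84% × (1 − 29.9%) = 3.3928%.
WACC = 0.7908 × 10.9656% + 0.2092 × 3.3928% = 9.3816%.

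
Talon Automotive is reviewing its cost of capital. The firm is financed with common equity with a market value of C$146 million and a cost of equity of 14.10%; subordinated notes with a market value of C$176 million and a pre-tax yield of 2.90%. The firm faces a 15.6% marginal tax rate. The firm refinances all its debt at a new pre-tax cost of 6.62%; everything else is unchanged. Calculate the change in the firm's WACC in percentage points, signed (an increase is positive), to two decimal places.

Current WACC:
Total capital V = 146 + 176 = 322.
Equity: weight = 146/322 = 0.4534; cost = 14.1%.
Subordinated notes: weight = 176/322 = 0.5466; after-tax cost = 2.9% × (1 − 15.6%) = 2.4476%.
WACC = 0.4534 × 14.1000% + 0.5466 × 2.4476% = 7.7310%.
After the change:
Total capital V = 146 + 176 = 322.
Equity: weight = 146/322 = 0.4534; cost = 14.1%.
Subordinated notes: weight = 176/322 = 0.5466; after-tax cost = 6.62% × (1 − 15.6%) = 5.5873%.
WACC = 0.4534 × 14.1000% + 0.5466 × 5.5873% = 9.4471%.
Change in WACC = 9.4471% − 7.7310% = 1.7161 pp.

+1.72 pp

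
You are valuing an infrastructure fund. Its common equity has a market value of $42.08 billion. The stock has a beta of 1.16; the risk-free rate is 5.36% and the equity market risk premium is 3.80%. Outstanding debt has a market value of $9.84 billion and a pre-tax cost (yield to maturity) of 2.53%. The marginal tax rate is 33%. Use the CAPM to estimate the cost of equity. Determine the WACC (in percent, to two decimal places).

8.24%

Cost of equity via CAPM: Re = 5.36% + 1.16 × 3.8% = 9.7680%.
Total capital V = 42.08 + 9.84 = 51.92.
Equity: weight = 42.08/51.92 = 0.8105; cost = 9.768%.
Debt: weight = 9.84/51.92 = 0.1895; after-tax cost = 2.53% × (1 − 33%) = 1.6951%.
WACC = 0.8105 × 9.7680% + 0.1895 × 1.6951% = 8.2380%.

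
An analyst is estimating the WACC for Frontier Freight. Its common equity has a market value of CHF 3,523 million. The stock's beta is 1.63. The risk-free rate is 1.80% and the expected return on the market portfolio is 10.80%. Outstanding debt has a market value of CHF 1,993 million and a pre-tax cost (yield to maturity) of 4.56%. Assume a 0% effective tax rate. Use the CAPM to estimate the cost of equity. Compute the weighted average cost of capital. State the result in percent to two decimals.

12.17%

Market risk premium = 10.8% − 1.8% = 9.0%.
Cost of equity via CAPM: Re = 1.8% + 1.63 × 9.0% = 16.4700%.
Total capital V = 3523 + 1993 = 5516.
Equity: weight = 3523/5516 = 0.6387; cost = 16.47%.
Debt: weight = 1993/5516 = 0.3613; after-tax cost = 4.56% × (1 − 0%) = 4.5600%.
WACC = 0.6387 × 16.4700% + 0.3613 × 4.5600% = 12.1668%.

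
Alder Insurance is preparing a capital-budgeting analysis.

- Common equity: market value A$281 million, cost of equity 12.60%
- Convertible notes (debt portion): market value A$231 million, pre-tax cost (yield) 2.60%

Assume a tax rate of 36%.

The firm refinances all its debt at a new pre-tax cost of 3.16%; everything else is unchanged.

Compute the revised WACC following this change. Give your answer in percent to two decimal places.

After the change:
Total capital V = 281 + 231 = 512.
Equity: weight = 281/512 = 0.5488; cost = 12.6%.
Convertible notes (debt portion): weight = 231/512 = 0.4512; after-tax cost = 3.16% × (1 − 36%) = 2.0224%.
WACC = 0.5488 × 12.6000% + 0.4512 × 2.0224% = 7.8277%.

7.83%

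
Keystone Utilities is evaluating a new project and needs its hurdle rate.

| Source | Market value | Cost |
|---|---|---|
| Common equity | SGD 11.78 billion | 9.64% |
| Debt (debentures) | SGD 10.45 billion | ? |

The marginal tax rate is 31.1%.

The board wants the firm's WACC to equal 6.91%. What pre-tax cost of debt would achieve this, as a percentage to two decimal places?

5.56%

Total capital V = 11.78 + 10.45 = 22.23.
Equity weight = 11.78/22.23 = 0.5299.
Debentures weight = 10.45/22.23 = 0.4701.
Equity contribution = 0.5299 × 9.64% = 5.1084%.
Remaining for debt = 6.91% − 5.1084% = 1.8016%.
Rd × (1 − 31.1%) × 0.4701 = 1.8016%  ⇒  Rd = 5.5625%.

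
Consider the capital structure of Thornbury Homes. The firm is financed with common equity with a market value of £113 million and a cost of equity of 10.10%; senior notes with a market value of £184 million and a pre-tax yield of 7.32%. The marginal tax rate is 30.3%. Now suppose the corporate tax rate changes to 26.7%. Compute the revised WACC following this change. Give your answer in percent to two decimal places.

After the change:
Total capital V = 113 + 184 = 297.
Equity: weight = 113/297 = 0.3805; cost = 10.1%.
Senior notes: weight = 184/297 = 0.6195; after-tax cost = 7.32% × (1 − 26.7%) = 5.3656%.
WACC = 0.3805 × 10.1000% + 0.6195 × 5.3656% = 7.1669%.

7.17%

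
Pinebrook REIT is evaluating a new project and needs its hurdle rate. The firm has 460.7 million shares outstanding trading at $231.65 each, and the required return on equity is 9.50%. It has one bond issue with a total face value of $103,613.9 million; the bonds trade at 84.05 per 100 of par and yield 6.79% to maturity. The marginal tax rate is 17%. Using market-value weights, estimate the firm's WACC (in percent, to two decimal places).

Market value of equity E = 231.65 × 460.7m = 106721.155m. Market value of debt D = 103613.9m × 84.05/100 = 87087.48295m.
Total capital V = 106721.155 + 87087.48295 = 193808.63795.
Equity: weight = 106721.155/193808.63795 = 0.5507; cost = 9.5%.
Bonds outstanding: weight = 87087.48295/193808.63795 = 0.4493; after-tax cost = 6.79% × (1 − 17%) = 5.6357%.
WACC = 0.5507 × 9.5000% + 0.4493 × 5.6357% = 7.7636%.

7.76%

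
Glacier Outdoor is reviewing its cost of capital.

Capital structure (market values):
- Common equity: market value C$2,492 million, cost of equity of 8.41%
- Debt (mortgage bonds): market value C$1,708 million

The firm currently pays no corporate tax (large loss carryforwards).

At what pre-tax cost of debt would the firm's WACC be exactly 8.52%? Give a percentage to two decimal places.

8.68%

Total capital V = 2492 + 1708 = 4200.
Equity weight = 2492/4200 = 0.5933.
Mortgage bonds weight = 1708/4200 = 0.4067.
Equity contribution = 0.5933 × 8.41% = 4.9899%.
Remaining for debt = 8.52% − 4.9899% = 3.5301%.
Rd × (1 − 0%) × 0.4067 = 3.5301%  ⇒  Rd = 8.6805%.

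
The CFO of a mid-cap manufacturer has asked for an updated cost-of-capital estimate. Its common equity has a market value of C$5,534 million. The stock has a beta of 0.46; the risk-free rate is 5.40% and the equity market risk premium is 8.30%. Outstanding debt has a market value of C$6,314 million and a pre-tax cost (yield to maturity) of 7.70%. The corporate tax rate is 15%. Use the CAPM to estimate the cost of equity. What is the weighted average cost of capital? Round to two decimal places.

7.79%

Cost of equity via CAPM: Re = 5.4% + 0.46 × 8.3% = 9.2180%.
Total capital V = 5534 + 6314 = 11848.
Equity: weight = 5534/11848 = 0.4671; cost = 9.218%.
Debt: weight = 6314/11848 = 0.5329; after-tax cost = 7.7% × (1 − 15%) = 6.5450%.
WACC = 0.4671 × 9.2180% + 0.5329 × 6.5450% = 7.7935%.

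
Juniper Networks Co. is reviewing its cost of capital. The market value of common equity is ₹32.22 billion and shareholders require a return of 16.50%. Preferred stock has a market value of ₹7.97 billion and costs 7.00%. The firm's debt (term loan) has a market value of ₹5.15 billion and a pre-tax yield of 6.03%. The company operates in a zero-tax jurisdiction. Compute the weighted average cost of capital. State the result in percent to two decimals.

Total capital V = 32.22 + 7.97 + 5.15 = 45.34.
Equity: weight = 32.22/45.34 = 0.7106; cost = 16.5%.
Preferred: weight = 7.97/45.34 = 0.1758; cost = 7%.
Term loan: weight = 5.15/45.34 = 0.1136; after-tax cost = 6.03% × (1 − 0%) = 6.0300%.
WACC = 0.7106 × 16.5000% + 0.1758 × 7.0000% + 0.1136 × 6.0300% = 13.6408%.

13.64%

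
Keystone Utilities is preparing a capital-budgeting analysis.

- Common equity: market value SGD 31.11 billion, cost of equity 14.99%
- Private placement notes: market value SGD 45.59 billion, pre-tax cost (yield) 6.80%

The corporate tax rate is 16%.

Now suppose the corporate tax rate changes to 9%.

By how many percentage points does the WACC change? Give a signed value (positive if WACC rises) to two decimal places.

+0.28 pp

Current WACC:
Total capital V = 31.11 + 45.59 = 76.7.
Equity: weight = 31.11/76.7 = 0.4056; cost = 14.99%.
Private placement notes: weight = 45.59/76.7 = 0.5944; after-tax cost = 6.8% × (1 − 16%) = 5.7120%.
WACC = 0.4056 × 14.9900% + 0.5944 × 5.7120% = 9.4752%.
After the change:
Total capital V = 31.11 + 45.59 = 76.7.
Equity: weight = 31.11/76.7 = 0.4056; cost = 14.99%.
Private placement notes: weight = 45.59/76.7 = 0.5944; after-tax cost = 6.8% × (1 − 9%) = 6.1880%.
WACC = 0.4056 × 14.9900% + 0.5944 × 6.1880% = 9.7581%.
Change in WACC = 9.7581% − 9.4752% = 0.2829 pp.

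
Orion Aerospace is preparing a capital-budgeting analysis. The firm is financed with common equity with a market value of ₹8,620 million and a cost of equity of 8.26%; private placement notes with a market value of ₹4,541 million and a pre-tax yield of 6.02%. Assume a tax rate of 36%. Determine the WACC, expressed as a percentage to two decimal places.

Total capital V = 8620 + 4541 = 13161.
Equity: weight = 8620/13161 = 0.6550; cost = 8.26%.
Private placement notes: weight = 4541/13161 = 0.3450; after-tax cost = 6.02% × (1 − 36%) = 3.8528%.
WACC = 0.6550 × 8.2600% + 0.3450 × 3.8528% = 6.7394%.

6.74%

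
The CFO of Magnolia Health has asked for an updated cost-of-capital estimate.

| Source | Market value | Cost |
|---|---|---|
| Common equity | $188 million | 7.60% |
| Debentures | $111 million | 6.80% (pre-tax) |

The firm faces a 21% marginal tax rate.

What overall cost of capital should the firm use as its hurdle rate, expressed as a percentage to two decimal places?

Total capital V = 188 + 111 = 299.
Equity: weight = 188/299 = 0.6288; cost = 7.6%.
Debentures: weight = 111/299 = 0.3712; after-tax cost = 6.8% × (1 − 21%) = 5.3720%.
WACC = 0.6288 × 7.6000% + 0.3712 × 5.3720% = 6.7729%.

6.77%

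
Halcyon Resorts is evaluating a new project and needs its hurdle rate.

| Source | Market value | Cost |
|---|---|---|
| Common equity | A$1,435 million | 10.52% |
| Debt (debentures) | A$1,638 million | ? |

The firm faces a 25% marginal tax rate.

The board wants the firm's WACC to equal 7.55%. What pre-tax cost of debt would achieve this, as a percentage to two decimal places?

Total capital V = 1435 + 1638 = 3073.
Equity weight = 1435/3073 = 0.4670.
Debentures weight = 1638/3073 = 0.5330.
Equity contribution = 0.4670 × 10.52% = 4.9125%.
Remaining for debt = 7.55% − 4.9125% = 2.6375%.
Rd × (1 − 25%) × 0.5330 = 2.6375%  ⇒  Rd = 6.5974%.

6.60%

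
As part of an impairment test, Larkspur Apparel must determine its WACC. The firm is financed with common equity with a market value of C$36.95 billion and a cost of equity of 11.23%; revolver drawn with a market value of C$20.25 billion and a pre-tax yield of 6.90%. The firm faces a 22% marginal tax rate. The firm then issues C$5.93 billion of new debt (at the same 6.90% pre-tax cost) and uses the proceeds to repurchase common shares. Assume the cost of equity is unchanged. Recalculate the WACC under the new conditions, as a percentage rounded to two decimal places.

8.55%

After the change:
Total capital V = 31.02 + 26.18 = 57.2.
Equity: weight = 31.02/57.2 = 0.5423; cost = 11.23%.
Revolver drawn: weight = 26.18/57.2 = 0.4577; after-tax cost = 6.9% × (1 − 22%) = 5.3820%.
WACC = 0.5423 × 11.2300% + 0.4577 × 5.3820% = 8.5534%.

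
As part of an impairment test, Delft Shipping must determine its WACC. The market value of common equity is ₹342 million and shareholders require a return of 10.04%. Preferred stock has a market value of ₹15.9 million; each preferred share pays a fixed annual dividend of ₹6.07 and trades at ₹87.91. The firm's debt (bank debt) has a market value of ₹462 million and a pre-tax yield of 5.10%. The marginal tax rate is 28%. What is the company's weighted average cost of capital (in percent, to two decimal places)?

Cost of preferred: Rp = 6.07 / 87.91 = 6.9048%.
Total capital V = 342 + 15.9 + 462 = 819.9.
Equity: weight = 342/819.9 = 0.4171; cost = 10.04%.
Preferred: weight = 15.9/819.9 = 0.0194; cost = 6.9048%.
Bank debt: weight = 462/819.9 = 0.5635; after-tax cost = 5.1% × (1 − 28%) = 3.6720%.
WACC = 0.4171 × 10.0400% + 0.0194 × 6.9048% + 0.5635 × 3.6720% = 6.3909%.

6.39%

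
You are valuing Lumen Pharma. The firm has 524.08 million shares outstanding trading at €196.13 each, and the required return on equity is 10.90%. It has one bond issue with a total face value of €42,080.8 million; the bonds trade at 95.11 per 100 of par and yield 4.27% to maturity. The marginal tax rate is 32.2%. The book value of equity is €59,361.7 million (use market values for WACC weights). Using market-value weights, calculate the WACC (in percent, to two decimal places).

8.66%

Market value of equity E = 196.13 × 524.08m = 102787.8104m. Market value of debt D = 42080.8m × 95.11/100 = 40023.04888m.
Total capital V = 102787.8104 + 40023.04888 = 142810.85928.
Equity: weight = 102787.8104/142810.85928 = 0.7197; cost = 10.9%.
Bonds outstanding: weight = 40023.04888/142810.85928 = 0.2803; after-tax cost = 4.27% × (1 − 32.2%) = 2.8951%.
WACC = 0.7197 × 10.9000% + 0.2803 × 2.8951% = 8.6566%.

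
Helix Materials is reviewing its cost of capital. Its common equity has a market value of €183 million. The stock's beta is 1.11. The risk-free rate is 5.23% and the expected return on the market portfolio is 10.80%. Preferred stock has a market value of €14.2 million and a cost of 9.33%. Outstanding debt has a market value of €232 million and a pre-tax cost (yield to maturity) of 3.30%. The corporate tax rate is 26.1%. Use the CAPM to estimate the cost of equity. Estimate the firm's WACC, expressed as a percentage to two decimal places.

6.49%

Market risk premium = 10.8% − 5.23% = 5.57%.
Cost of equity via CAPM: Re = 5.23% + 1.11 × 5.57% = 11.4127%.
Total capital V = 183 + 14.2 + 232 = 429.2.
Equity: weight = 183/429.2 = 0.4264; cost = 11.4127%.
Preferred: weight = 14.2/429.2 = 0.0331; cost = 9.33%.
Debt: weight = 232/429.2 = 0.5405; after-tax cost = 3.3% × (1 − 26.1%) = 2.4387%.
WACC = 0.4264 × 11.4127% + 0.0331 × 9.3300% + 0.5405 × 2.4387% = 6.4930%.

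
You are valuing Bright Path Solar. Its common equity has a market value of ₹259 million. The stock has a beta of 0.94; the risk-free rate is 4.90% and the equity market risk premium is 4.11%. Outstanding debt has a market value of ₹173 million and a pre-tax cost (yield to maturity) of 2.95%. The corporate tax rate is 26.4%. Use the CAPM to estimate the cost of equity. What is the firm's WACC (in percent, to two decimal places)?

6.12%

Cost of equity via CAPM: Re = 4.9% + 0.94 × 4.11% = 8.7634%.
Total capital V = 259 + 173 = 432.
Equity: weight = 259/432 = 0.5995; cost = 8.7634%.
Debt: weight = 173/432 = 0.4005; after-tax cost = 2.95% × (1 − 26.4%) = 2.1712%.
WACC = 0.5995 × 8.7634% + 0.4005 × 2.1712% = 6.1235%.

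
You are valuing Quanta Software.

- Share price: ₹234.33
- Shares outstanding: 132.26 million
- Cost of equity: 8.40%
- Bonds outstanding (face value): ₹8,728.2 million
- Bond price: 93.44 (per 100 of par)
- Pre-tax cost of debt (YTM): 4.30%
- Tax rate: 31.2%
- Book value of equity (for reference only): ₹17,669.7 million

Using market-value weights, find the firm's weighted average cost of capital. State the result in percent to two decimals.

7.27%

Market value of equity E = 234.33 × 132.26m = 30992.4858m. Market value of debt D = 8728.2m × 93.44/100 = 8155.63008m.
Total capital V = 30992.4858 + 8155.63008 = 39148.11588.
Equity: weight = 30992.4858/39148.11588 = 0.7917; cost = 8.4%.
Bonds outstanding: weight = 8155.63008/39148.11588 = 0.2083; after-tax cost = 4.3% × (1 − 31.2%) = 2.9584%.
WACC = 0.7917 × 8.4000% + 0.2083 × 2.9584% = 7.2664%.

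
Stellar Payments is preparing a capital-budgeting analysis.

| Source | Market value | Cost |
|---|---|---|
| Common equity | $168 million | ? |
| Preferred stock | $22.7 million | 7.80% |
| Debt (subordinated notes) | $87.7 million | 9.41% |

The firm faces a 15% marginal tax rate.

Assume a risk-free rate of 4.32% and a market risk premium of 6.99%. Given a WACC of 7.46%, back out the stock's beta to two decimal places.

Total capital V = 168 + 22.7 + 87.7 = 278.4.
Equity weight = 168/278.4 = 0.6034.
Preferred weight = 22.7/278.4 = 0.0815.
Subordinated notes weight = 87.7/278.4 = 0.3150.
Debt contribution = 0.3150 × 9.41% × (1 − 15%) = 2.5196%.
Preferred contribution = 0.0815 × 7.8% = 0.6360%.
Required equity contribution = 7.46% − 3.1556% = 4.3044%  ⇒  Re = 7.1329%.
CAPM: 7.1329% = 4.32% + β × 6.99%  ⇒  β = 0.4024.

0.40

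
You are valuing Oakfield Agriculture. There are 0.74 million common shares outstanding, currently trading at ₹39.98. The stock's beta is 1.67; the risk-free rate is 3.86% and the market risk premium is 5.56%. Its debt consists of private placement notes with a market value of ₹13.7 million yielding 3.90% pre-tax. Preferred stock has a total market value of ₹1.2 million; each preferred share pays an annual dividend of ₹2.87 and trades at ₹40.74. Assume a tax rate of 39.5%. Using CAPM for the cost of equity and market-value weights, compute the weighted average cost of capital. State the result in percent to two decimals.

Cost of equity via CAPM: Re = 3.86% + 1.67 × 5.56% = 13.1452%.
Cost of preferred: Rp = 2.87 / 40.74 = 7.0447%.
Market value of equity E = 39.98 × 0.74m = 29.5852m.
Total capital V = 29.5852 + 1.2 + 13.7 = 44.4852.
Equity: weight = 29.5852/44.4852 = 0.6651; cost = 13.1452%.
Preferred: weight = 1.2/44.4852 = 0.0270; cost = 7.0447%.
Private placement notes: weight = 13.7/44.4852 = 0.3080; after-tax cost = 3.9% × (1 − 39.5%) = 2.3595%.
WACC = 0.6651 × 13.1452% + 0.0270 × 7.0447% + 0.3080 × 2.3595% = 9.6590%.

9.66%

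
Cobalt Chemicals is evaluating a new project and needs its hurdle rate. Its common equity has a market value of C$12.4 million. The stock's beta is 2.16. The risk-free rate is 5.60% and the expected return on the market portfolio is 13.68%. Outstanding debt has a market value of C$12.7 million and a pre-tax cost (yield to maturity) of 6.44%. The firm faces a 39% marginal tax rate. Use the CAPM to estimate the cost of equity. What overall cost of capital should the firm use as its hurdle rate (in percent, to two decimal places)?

Market risk premium = 13.68% − 5.6% = 8.08%.
Cost of equity via CAPM: Re = 5.6% + 2.16 × 8.08% = 23.0528%.
Total capital V = 12.4 + 12.7 = 25.1.
Equity: weight = 12.4/25.1 = 0.4940; cost = 23.0528%.
Debt: weight = 12.7/25.1 = 0.5060; after-tax cost = 6.44% × (1 − 39%) = 3.9284%.
WACC = 0.4940 × 23.0528% + 0.5060 × 3.9284% = 13.3763%.

13.38%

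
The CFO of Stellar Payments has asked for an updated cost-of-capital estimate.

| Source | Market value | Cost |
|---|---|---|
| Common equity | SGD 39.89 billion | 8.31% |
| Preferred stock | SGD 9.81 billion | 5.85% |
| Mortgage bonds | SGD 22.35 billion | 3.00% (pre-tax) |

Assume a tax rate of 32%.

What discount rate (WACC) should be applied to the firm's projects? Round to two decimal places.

Total capital V = 39.89 + 9.81 + 22.35 = 72.05.
Equity: weight = 39.89/72.05 = 0.5536; cost = 8.31%.
Preferred: weight = 9.81/72.05 = 0.1362; cost = 5.85%.
Mortgage bonds: weight = 22.35/72.05 = 0.3102; after-tax cost = 3% × (1 − 32%) = 2.0400%.
WACC = 0.5536 × 8.3100% + 0.1362 × 5.8500% + 0.3102 × 2.0400% = 6.0301%.

6.03%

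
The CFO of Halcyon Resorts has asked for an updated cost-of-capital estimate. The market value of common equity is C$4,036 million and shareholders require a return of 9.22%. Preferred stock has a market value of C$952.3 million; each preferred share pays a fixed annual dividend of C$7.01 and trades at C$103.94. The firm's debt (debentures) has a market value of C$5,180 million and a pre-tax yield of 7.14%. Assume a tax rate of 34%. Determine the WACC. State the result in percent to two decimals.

Cost of preferred: Rp = 7.01 / 103.94 = 6.7443%.
Total capital V = 4036 + 952.3 + 5180 = 10168.3.
Equity: weight = 4036/10168.3 = 0.3969; cost = 9.22%.
Preferred: weight = 952.3/10168.3 = 0.0937; cost = 6.7443%.
Debentures: weight = 5180/10168.3 = 0.5094; after-tax cost = 7.14% × (1 − 34%) = 4.7124%.
WACC = 0.3969 × 9.2200% + 0.0937 × 6.7443% + 0.5094 × 4.7124% = 6.6919%.

6.69%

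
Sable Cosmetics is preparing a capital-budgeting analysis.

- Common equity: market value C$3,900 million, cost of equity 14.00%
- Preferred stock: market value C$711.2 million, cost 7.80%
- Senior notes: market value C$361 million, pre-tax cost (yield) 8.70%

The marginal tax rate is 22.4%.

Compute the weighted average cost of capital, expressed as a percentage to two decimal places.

Total capital V = 3900 + 711.2 + 361 = 4972.2.
Equity: weight = 3900/4972.2 = 0.7844; cost = 14%.
Preferred: weight = 711.2/4972.2 = 0.1430; cost = 7.8%.
Senior notes: weight = 361/4972.2 = 0.0726; after-tax cost = 8.7% × (1 − 22.4%) = 6.7512%.
WACC = 0.7844 × 14.0000% + 0.1430 × 7.8000% + 0.0726 × 6.7512% = 12.5869%.

12.59%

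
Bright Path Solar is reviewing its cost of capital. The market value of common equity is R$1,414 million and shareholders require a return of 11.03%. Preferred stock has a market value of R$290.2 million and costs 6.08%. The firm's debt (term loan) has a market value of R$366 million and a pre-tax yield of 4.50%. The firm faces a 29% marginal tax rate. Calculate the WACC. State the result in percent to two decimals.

Total capital V = 1414 + 290.2 + 366 = 2070.2.
Equity: weight = 1414/2070.2 = 0.6830; cost = 11.03%.
Preferred: weight = 290.2/2070.2 = 0.1402; cost = 6.08%.
Term loan: weight = 366/2070.2 = 0.1768; after-tax cost = 4.5% × (1 − 29%) = 3.1950%.
WACC = 0.6830 × 11.0300% + 0.1402 × 6.0800% + 0.1768 × 3.1950% = 8.9509%.

8.95%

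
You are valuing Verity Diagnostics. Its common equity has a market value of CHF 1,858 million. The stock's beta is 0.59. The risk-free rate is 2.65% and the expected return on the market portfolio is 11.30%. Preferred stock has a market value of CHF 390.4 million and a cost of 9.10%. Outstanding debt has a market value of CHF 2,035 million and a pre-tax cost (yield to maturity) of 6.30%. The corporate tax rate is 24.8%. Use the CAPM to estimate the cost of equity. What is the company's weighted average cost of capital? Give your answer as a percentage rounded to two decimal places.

Market risk premium = 11.3% − 2.65% = 8.65%.
Cost of equity via CAPM: Re = 2.65% + 0.59 × 8.65% = 7.7535%.
Total capital V = 1858 + 390.4 + 2035 = 4283.4.
Equity: weight = 1858/4283.4 = 0.4338; cost = 7.7535%.
Preferred: weight = 390.4/4283.4 = 0.0911; cost = 9.1%.
Debt: weight = 2035/4283.4 = 0.4751; after-tax cost = 6.3% × (1 − 24.8%) = 4.7376%.
WACC = 0.4338 × 7.7535% + 0.0911 × 9.1000% + 0.4751 × 4.7376% = 6.4434%.

6.44%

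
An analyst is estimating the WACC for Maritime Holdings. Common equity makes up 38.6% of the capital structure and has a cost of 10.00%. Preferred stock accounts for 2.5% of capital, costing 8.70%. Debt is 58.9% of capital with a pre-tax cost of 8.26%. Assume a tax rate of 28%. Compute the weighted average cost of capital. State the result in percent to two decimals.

After-tax cost of debt = 8.26% × (1 − 28%) = 5.9472%.
WACC = 0.386 × 10.0000% + 0.025 × 8.7000% + 0.589 × 5.9472% = 7.5804%.

7.58%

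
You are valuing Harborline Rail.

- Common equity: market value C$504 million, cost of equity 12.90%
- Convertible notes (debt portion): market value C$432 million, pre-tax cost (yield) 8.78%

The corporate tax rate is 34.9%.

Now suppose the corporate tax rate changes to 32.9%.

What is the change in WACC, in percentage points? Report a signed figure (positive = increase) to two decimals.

Current WACC:
Total capital V = 504 + 432 = 936.
Equity: weight = 504/936 = 0.5385; cost = 12.9%.
Convertible notes (debt portion): weight = 432/936 = 0.4615; after-tax cost = 8.78% × (1 − 34.9%) = 5.7158%.
WACC = 0.5385 × 12.9000% + 0.4615 × 5.7158% = 9.5842%.
After the change:
Total capital V = 504 + 432 = 936.
Equity: weight = 504/936 = 0.5385; cost = 12.9%.
Convertible notes (debt portion): weight = 432/936 = 0.4615; after-tax cost = 8.78% × (1 − 32.9%) = 5.8914%.
WACC = 0.5385 × 12.9000% + 0.4615 × 5.8914% = 9.6653%.
Change in WACC = 9.6653% − 9.5842% = 0.0810 pp.

+0.08 pp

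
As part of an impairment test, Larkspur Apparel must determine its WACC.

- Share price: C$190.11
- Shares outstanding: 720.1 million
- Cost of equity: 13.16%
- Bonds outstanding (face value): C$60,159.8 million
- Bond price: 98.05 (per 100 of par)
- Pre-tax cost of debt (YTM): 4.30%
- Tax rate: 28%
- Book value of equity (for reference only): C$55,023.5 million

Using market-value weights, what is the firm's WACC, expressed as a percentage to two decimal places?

Market value of equity E = 190.11 × 720.1m = 136898.211m. Market value of debt D = 60159.8m × 98.05/100 = 58986.6839m.
Total capital V = 136898.211 + 58986.6839 = 195884.8949.
Equity: weight = 136898.211/195884.8949 = 0.6989; cost = 13.16%.
Bonds outstanding: weight = 58986.6839/195884.8949 = 0.3011; after-tax cost = 4.3% × (1 − 28%) = 3.0960%.
WACC = 0.6989 × 13.1600% + 0.3011 × 3.0960% = 10.1294%.

10.13%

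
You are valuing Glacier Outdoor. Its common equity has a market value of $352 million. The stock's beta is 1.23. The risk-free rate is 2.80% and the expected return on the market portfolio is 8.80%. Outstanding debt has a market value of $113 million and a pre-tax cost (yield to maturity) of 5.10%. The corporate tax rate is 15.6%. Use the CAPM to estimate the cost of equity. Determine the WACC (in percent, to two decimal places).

Market risk premium = 8.8% − 2.8% = 6.0%.
Cost of equity via CAPM: Re = 2.8% + 1.23 × 6.0% = 10.1800%.
Total capital V = 352 + 113 = 465.
Equity: weight = 352/465 = 0.7570; cost = 10.18%.
Debt: weight = 113/465 = 0.2430; after-tax cost = 5.1% × (1 − 15.6%) = 4.3044%.
WACC = 0.7570 × 10.1800% + 0.2430 × 4.3044% = 8.7522%.

8.75%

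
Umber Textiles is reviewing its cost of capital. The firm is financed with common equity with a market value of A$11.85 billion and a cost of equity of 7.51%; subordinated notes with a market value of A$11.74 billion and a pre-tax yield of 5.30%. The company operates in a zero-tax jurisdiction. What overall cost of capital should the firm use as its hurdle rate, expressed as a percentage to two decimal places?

6.41%

Total capital V = 11.85 + 11.74 = 23.59.
Equity: weight = 11.85/23.59 = 0.5023; cost = 7.51%.
Subordinated notes: weight = 11.74/23.59 = 0.4977; after-tax cost = 5.3% × (1 − 0%) = 5.3000%.
WACC = 0.5023 × 7.5100% + 0.4977 × 5.3000% = 6.4102%.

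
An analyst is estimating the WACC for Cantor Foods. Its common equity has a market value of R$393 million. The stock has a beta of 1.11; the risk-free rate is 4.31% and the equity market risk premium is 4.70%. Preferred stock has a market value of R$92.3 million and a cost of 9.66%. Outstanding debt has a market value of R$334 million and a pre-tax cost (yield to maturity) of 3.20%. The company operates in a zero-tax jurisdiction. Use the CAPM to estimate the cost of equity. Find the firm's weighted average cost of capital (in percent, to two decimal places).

6.96%

Cost of equity via CAPM: Re = 4.31% + 1.11 × 4.7% = 9.5270%.
Total capital V = 393 + 92.3 + 334 = 819.3.
Equity: weight = 393/819.3 = 0.4797; cost = 9.527%.
Preferred: weight = 92.3/819.3 = 0.1127; cost = 9.66%.
Debt: weight = 334/819.3 = 0.4077; after-tax cost = 3.2% × (1 − 0%) = 3.2000%.
WACC = 0.4797 × 9.5270% + 0.1127 × 9.6600% + 0.4077 × 3.2000% = 6.9627%.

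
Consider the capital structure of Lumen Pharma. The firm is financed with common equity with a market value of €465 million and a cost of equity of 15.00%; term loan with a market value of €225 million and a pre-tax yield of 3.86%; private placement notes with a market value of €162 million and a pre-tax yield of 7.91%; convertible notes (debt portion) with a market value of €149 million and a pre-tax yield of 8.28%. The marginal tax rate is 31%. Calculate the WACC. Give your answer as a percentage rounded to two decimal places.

Total capital V = 465 + 225 + 162 + 149 = 1001.
Equity: weight = 465/1001 = 0.4645; cost = 15%.
Term loan: weight = 225/1001 = 0.2248; after-tax cost = 3.86% × (1 − 31%) = 2.6634%.
Private placement notes: weight = 162/1001 = 0.1618; after-tax cost = 7.91% × (1 − 31%) = 5.4579%.
Convertible notes (debt portion): weight = 149/1001 = 0.1489; after-tax cost = 8.28% × (1 − 31%) = 5.7132%.
WACC = 0.4645 × 15.0000% + 0.2248 × 2.6634% + 0.1618 × 5.4579% + 0.1489 × 5.7132% = 9.3004%.

9.30%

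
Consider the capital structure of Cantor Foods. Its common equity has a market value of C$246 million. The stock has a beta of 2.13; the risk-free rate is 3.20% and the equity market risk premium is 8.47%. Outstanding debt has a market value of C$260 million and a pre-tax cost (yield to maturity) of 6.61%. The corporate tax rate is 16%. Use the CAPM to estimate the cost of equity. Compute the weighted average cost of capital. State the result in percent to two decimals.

Cost of equity via CAPM: Re = 3.2% + 2.13 × 8.47% = 21.2411%.
Total capital V = 246 + 260 = 506.
Equity: weight = 246/506 = 0.4862; cost = 21.2411%.
Debt: weight = 260/506 = 0.5138; after-tax cost = 6.61% × (1 − 16%) = 5.5524%.
WACC = 0.4862 × 21.2411% + 0.5138 × 5.5524% = 13.1797%.

13.18%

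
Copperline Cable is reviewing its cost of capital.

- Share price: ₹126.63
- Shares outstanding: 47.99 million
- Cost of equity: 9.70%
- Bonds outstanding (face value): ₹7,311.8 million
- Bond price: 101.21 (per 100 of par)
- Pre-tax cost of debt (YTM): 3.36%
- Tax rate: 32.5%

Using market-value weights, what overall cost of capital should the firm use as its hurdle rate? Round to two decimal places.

Market value of equity E = 126.63 × 47.99m = 6076.9737m. Market value of debt D = 7311.8m × 101.21/100 = 7400.27278m.
Total capital V = 6076.9737 + 7400.27278 = 13477.24648.
Equity: weight = 6076.9737/13477.24648 = 0.4509; cost = 9.7%.
Bonds outstanding: weight = 7400.27278/13477.24648 = 0.5491; after-tax cost = 3.36% × (1 − 32.5%) = 2.2680%.
WACC = 0.4509 × 9.7000% + 0.5491 × 2.2680% = 5.6191%.

5.62%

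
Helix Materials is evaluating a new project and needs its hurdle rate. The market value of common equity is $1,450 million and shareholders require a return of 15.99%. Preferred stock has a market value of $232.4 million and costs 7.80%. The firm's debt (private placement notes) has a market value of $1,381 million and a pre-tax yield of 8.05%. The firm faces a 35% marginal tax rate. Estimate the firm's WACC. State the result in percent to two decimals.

Total capital V = 1450 + 232.4 + 1381 = 3063.4.
Equity: weight = 1450/3063.4 = 0.4733; cost = 15.99%.
Preferred: weight = 232.4/3063.4 = 0.0759; cost = 7.8%.
Private placement notes: weight = 1381/3063.4 = 0.4508; after-tax cost = 8.05% × (1 − 35%) = 5.2325%.
WACC = 0.4733 × 15.9900% + 0.0759 × 7.8000% + 0.4508 × 5.2325% = 10.5191%.

10.52%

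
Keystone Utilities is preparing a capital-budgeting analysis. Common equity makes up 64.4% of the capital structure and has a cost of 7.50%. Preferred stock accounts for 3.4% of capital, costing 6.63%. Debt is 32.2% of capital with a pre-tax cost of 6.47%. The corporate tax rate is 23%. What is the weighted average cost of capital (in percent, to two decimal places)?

After-tax cost of debt = 6.47% × (1 − 23%) = 4.9819%.
WACC = 0.644 × 7.5000% + 0.034 × 6.6300% + 0.322 × 4.9819% = 6.6596%.

6.66%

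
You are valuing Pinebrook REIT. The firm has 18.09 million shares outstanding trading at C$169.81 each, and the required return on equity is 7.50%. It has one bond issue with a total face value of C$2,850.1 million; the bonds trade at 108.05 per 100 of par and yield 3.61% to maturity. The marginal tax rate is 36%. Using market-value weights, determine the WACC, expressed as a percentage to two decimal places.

Market value of equity E = 169.81 × 18.09m = 3071.8629m. Market value of debt D = 2850.1m × 108.05/100 = 3079.53305m.
Total capital V = 3071.8629 + 3079.53305 = 6151.39595.
Equity: weight = 3071.8629/6151.39595 = 0.4994; cost = 7.5%.
Bonds outstanding: weight = 3079.53305/6151.39595 = 0.5006; after-tax cost = 3.61% × (1 − 36%) = 2.3104%.
WACC = 0.4994 × 7.5000% + 0.5006 × 2.3104% = 4.9020%.

4.90%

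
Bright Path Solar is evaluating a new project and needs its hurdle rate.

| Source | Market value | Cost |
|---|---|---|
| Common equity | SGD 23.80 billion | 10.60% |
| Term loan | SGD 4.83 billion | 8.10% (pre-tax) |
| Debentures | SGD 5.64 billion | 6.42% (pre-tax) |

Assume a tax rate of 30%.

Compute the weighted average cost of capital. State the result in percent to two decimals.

Total capital V = 23.8 + 4.83 + 5.64 = 34.27.
Equity: weight = 23.8/34.27 = 0.6945; cost = 10.6%.
Term loan: weight = 4.83/34.27 = 0.1409; after-tax cost = 8.1% × (1 − 30%) = 5.6700%.
Debentures: weight = 5.64/34.27 = 0.1646; after-tax cost = 6.42% × (1 − 30%) = 4.4940%.
WACC = 0.6945 × 10.6000% + 0.1409 × 5.6700% + 0.1646 × 4.4940% = 8.9003%.

8.90%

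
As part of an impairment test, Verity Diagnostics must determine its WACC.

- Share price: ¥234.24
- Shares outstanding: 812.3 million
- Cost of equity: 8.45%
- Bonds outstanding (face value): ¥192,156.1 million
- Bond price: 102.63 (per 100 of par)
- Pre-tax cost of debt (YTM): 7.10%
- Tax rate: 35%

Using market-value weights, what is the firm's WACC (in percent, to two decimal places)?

6.50%

Market value of equity E = 234.24 × 812.3m = 190273.152m. Market value of debt D = 192156.1m × 102.63/100 = 197209.80543m.
Total capital V = 190273.152 + 197209.80543 = 387482.95743.
Equity: weight = 190273.152/387482.95743 = 0.4910; cost = 8.45%.
Bonds outstanding: weight = 197209.80543/387482.95743 = 0.5090; after-tax cost = 7.1% × (1 − 35%) = 4.6150%.
WACC = 0.4910 × 8.4500% + 0.5090 × 4.6150% = 6.4982%.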